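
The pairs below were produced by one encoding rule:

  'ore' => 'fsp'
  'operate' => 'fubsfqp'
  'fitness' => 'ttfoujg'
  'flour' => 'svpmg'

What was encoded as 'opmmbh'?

gallon

The output letters match the input read backwards, each shifted +1: ore reversed is ero. Read the word backwards and shift each letter +1.
Decoding opmmbh: shift back: o−1=n, p−1=o, m−1=l, m−1=l, b−1=a, h−1=g → nollag; then reverse → gallon.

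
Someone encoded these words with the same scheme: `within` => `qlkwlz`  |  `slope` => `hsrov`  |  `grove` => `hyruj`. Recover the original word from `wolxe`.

The output letters match the input read backwards, each shifted +3: within reversed is nihtiw. Read the word backwards and shift each letter +3.
Decoding wolxe: shift back: w−3=t, o−3=l, l−3=i, x−3=u, e−3=b → tliub; then reverse → built.

built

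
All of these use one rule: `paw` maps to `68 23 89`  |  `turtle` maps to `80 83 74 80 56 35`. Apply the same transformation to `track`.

p(#16)→68 and a(#1)→23: differences scale by 3, so n = 3·pos + 20. With a=1..z=26, the number is 3·pos + 20.
For track: t=20→80, r=18→74, a=1→23, c=3→29, k=11→53.

80 74 23 29 53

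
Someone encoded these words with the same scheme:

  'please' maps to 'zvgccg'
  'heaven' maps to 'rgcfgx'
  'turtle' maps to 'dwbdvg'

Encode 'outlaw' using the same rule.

The shift depends on letter class: consonant p→z is +10, but vowel e→g is +2. Vowels shift forward by 2 and consonants shift forward by 10.
On outlaw: o(vowel)+2=q, u(vowel)+2=w, t(cons)+10=d, l(cons)+10=v, a(vowel)+2=c, w(cons)+10=g.

qwdvcg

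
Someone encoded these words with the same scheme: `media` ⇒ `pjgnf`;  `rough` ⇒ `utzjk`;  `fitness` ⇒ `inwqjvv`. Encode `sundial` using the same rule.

The shift depends on letter class: consonant m→p is +3, but vowel e→j is +5. Vowels shift forward by 5 and consonants shift forward by 3.
On sundial: s(cons)+3=v, u(vowel)+5=z, n(cons)+3=q, d(cons)+3=g, i(vowel)+5=n, a(vowel)+5=f, l(cons)+3=o.

vzqgnfo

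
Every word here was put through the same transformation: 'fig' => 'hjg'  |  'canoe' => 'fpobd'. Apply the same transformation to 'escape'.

Two steps: reverse the string, then apply a Caesar shift of +1.
Applying it to escape: reverse → epacse; then shift: e+1=f, p+1=q, a+1=b, c+1=d, s+1=t, e+1=f.

fqbdtf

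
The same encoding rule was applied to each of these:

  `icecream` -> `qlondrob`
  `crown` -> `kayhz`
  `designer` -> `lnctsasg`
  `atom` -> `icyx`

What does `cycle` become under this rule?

khmwq

In icecream: i→q is +8, c→l is +9, e→o is +10, c→n is +11 — the shift increases by 1 each position. The shift increases by 1 at each position, starting from +8: 8, 9, 10, ….
For cycle: c+8=k, y+9=h, c+10=m, l+11=w, e+12=q.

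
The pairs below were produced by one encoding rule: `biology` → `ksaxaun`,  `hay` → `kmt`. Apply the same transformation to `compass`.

eembyao

The output letters match the input read backwards, each shifted +12: biology reversed is ygoloib. Read the word backwards and shift each letter +12.
Applying it to compass: reverse → ssapmoc; then shift: s+12=e, s+12=e, a+12=m, p+12=b, m+12=y, o+12=a, c+12=o.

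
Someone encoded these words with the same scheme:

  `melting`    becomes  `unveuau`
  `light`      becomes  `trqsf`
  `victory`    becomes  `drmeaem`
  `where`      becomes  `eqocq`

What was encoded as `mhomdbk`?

eyebrow

The shift increases by 1 at each position, starting from +8: 8, 9, 10, ….
Reversing it on mhomdbk: m−8=e, h−9=y, o−10=e, m−11=b, d−12=r, b−13=o, k−14=w.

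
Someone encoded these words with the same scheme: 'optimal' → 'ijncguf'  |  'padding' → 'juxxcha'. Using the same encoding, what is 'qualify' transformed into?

This is a Caesar cipher with shift 20.
On qualify: q+20=k, u+20=o, a+20=u, l+20=f, i+20=c, f+20=z, y+20=s.

koufczs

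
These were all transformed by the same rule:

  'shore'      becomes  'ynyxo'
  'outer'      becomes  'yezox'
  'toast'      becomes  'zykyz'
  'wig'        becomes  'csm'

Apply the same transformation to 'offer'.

Vowels shift forward by 10 and consonants shift forward by 6.
For offer: o(vowel)+10=y, f(cons)+6=l, f(cons)+6=l, e(vowel)+10=o, r(cons)+6=x.

yllox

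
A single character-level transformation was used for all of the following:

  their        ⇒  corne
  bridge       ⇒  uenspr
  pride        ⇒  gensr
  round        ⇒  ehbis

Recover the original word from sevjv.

drama

This is an affine cipher: with a=0,…,z=25, each position x becomes (25x+21) mod 26.
Decoding sevjv: s(18)→25·(18−21)≡3=d; e(4)→25·(4−21)≡17=r; v(21)→25·(21−21)≡0=a; j(9)→25·(9−21)≡12=m; v(21)→25·(21−21)≡0=a (all mod 26).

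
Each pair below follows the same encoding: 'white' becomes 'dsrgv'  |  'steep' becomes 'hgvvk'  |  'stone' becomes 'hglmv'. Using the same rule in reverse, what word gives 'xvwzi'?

cedar

Each pair mirrors across the alphabet (w↔d, h↔s, i↔r): positions sum to 25. Each letter is replaced by its mirror in the alphabet: a↔z, b↔y, c↔x, and so on (the Atbash cipher).
Undoing it on xvwzi: x↔c, v↔e, w↔d, z↔a, i↔r.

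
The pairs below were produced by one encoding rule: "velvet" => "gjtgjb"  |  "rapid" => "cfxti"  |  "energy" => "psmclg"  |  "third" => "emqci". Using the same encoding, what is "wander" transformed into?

hfvojz

It's a Vigenère-style cipher with numeric key [11,5,8]: position i shifts by key[i mod 3].
Applying it to wander: w+11=h, a+5=f, n+8=v, d+11=o, e+5=j, r+8=z.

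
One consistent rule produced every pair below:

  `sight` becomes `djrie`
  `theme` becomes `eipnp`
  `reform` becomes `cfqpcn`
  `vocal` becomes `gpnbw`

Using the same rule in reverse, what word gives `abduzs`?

Shifts by position in sight: pos 0: s→d (+11), pos 1: i→j (+1), pos 2: g→r (+11), pos 3: h→i (+1) — repeating every 2. It's a Vigenère-style cipher with numeric key [11,1]: position i shifts by key[i mod 2].
Reversing it on abduzs: a−11=p, b−1=a, d−11=s, u−1=t, z−11=o, s−1=r.

pastor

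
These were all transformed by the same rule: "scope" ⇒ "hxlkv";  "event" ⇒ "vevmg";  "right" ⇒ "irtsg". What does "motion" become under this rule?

Letters are reflected about the middle of the alphabet (position → 25−position): Atbash.
On motion: m↔n, o↔l, t↔g, i↔r, o↔l, n↔m.

nlgrlm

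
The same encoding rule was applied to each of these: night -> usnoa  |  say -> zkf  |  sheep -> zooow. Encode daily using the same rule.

Vowels shift forward by 10 and consonants shift forward by 7.
On daily: d(cons)+7=k, a(vowel)+10=k, i(vowel)+10=s, l(cons)+7=s, y(cons)+7=f.

kkssf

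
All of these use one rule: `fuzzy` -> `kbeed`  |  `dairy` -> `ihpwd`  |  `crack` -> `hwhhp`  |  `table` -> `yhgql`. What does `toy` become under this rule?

The shift depends on letter class: consonant f→k is +5, but vowel u→b is +7. Two shifts are in play — +7 for a/e/i/o/u, +5 for every other letter.
Applying it to toy: t(cons)+5=y, o(vowel)+7=v, y(cons)+5=d.

yvd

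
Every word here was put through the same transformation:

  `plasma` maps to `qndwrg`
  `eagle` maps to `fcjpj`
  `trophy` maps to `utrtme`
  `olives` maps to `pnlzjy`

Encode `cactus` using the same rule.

dcfxzy

In plasma: p→q is +1, l→n is +2, a→d is +3, s→w is +4 — the shift increases by 1 each position. The shift increases by 1 at each position, starting from +1: 1, 2, 3, ….
For cactus: c+1=d, a+2=c, c+3=f, t+4=x, u+5=z, s+6=y.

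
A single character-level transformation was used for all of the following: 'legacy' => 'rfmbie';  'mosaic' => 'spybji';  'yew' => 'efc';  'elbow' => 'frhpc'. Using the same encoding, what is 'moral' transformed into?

The shift depends on letter class: consonant l→r is +6, but vowel e→f is +1. Two shifts are in play — +1 for a/e/i/o/u, +6 for every other letter.
On moral: m(cons)+6=s, o(vowel)+1=p, r(cons)+6=x, a(vowel)+1=b, l(cons)+6=r.

spxbr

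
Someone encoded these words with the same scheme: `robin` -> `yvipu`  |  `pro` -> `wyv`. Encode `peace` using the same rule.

Each letter is shifted forward by 7 in the alphabet (a Caesar shift of +7).
On peace: p+7=w, e+7=l, a+7=h, c+7=j, e+7=l.

wlhjl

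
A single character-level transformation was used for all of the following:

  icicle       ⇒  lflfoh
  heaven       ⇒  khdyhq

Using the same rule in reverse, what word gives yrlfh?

voice

Compare letters: i→l is +3, c→f is +3, i→l is +3 — a constant shift. It's a constant shift of +3 (ROT3).
Reversing it on yrlfh: y−3=v, r−3=o, l−3=i, f−3=c, h−3=e.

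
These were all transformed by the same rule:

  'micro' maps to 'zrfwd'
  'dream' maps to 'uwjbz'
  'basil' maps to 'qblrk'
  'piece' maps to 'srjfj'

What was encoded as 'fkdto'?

m(12)→z(25) and i(8)→r(17) fit y≡15x+1 (mod 26); the inverse of 15 mod 26 is 7. Treating letters as 0–25, the rule is x ↦ 15x + 1 (mod 26).
Undoing it on fkdto: f(5)→7·(5−1)≡2=c; k(10)→7·(10−1)≡11=l; d(3)→7·(3−1)≡14=o; t(19)→7·(19−1)≡22=w; o(14)→7·(14−1)≡13=n (all mod 26).

clown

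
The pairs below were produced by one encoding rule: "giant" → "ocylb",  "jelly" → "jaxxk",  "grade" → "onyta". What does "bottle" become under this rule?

fsbbxa

g(6)→o(14) and i(8)→c(2) fit y≡7x+24 (mod 26); the inverse of 7 mod 26 is 15. Treating letters as 0–25, the rule is x ↦ 7x + 24 (mod 26).
Applying it to bottle: b(1)→7·1+24≡5=f; o(14)→7·14+24≡18=s; t(19)→7·19+24≡1=b; t(19)→7·19+24≡1=b; l(11)→7·11+24≡23=x; e(4)→7·4+24≡0=a (all mod 26).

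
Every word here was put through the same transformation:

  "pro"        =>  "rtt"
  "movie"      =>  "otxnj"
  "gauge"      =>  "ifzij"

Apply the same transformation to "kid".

mnf

The shift depends on letter class: consonant p→r is +2, but vowel o→t is +5. Vowels shift forward by 5 and consonants shift forward by 2.
On kid: k(cons)+2=m, i(vowel)+5=n, d(cons)+2=f.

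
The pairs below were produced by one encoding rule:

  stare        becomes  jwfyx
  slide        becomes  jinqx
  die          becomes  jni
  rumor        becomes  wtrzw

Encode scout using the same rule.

yzthx

The word is reversed, then every letter is shifted forward by 5.
On scout: reverse → tuocs; then shift: t+5=y, u+5=z, o+5=t, c+5=h, s+5=x.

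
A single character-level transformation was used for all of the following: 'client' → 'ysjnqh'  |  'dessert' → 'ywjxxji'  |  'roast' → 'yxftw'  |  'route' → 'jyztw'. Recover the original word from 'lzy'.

The output letters match the input read backwards, each shifted +5: client reversed is tneilc. Read the word backwards and shift each letter +5.
Reversing it on lzy: shift back: l−5=g, z−5=u, y−5=t → gut; then reverse → tug.

tug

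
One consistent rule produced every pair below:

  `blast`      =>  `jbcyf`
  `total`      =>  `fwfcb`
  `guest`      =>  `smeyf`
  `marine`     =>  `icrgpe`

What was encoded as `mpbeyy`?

unless

b(1)→j(9) and l(11)→b(1) fit y≡7x+2 (mod 26); the inverse of 7 mod 26 is 15. Treating letters as 0–25, the rule is x ↦ 7x + 2 (mod 26).
Undoing it on mpbeyy: m(12)→15·(12−2)≡20=u; p(15)→15·(15−2)≡13=n; b(1)→15·(1−2)≡11=l; e(4)→15·(4−2)≡4=e; y(24)→15·(24−2)≡18=s; y(24)→15·(24−2)≡18=s (all mod 26).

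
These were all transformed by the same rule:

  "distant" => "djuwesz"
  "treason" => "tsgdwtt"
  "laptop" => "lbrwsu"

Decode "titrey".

In distant: d→d is +0, i→j is +1, s→u is +2, t→w is +3 — the shift increases by 1 each position. Letter i (0-indexed) is shifted by i+0, so successive shifts are 0, 1, 2, ….
Undoing it on titrey: t−0=t, i−1=h, t−2=r, r−3=o, e−4=a, y−5=t.

throat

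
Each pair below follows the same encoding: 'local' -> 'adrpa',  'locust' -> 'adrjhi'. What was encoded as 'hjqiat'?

subtle

Compare letters: l→a is +15, o→d is +15, c→r is +15 — a constant shift. Each letter is shifted forward by 15 in the alphabet (a Caesar shift of +15).
Reversing it on hjqiat: h−15=s, j−15=u, q−15=b, i−15=t, a−15=l, t−15=e.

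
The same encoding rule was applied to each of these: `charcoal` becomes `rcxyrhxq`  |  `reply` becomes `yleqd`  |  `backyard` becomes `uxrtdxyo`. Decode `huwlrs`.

c(2)→r(17) and h(7)→c(2) fit y≡23x+23 (mod 26); the inverse of 23 mod 26 is 17. Each letter's alphabet position (a=0..z=25) is mapped through 23·x+23 mod 26 — an affine cipher.
Decoding huwlrs: h(7)→17·(7−23)≡14=o; u(20)→17·(20−23)≡1=b; w(22)→17·(22−23)≡9=j; l(11)→17·(11−23)≡4=e; r(17)→17·(17−23)≡2=c; s(18)→17·(18−23)≡19=t (all mod 26).

object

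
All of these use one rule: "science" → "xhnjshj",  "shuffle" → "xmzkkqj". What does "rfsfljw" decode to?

Compare letters: s→x is +5, c→h is +5, i→n is +5 — a constant shift. Every letter moves 5 places later in the alphabet, wrapping around z→a.
Reversing it on rfsfljw: r−5=m, f−5=a, s−5=n, f−5=a, l−5=g, j−5=e, w−5=r.

manager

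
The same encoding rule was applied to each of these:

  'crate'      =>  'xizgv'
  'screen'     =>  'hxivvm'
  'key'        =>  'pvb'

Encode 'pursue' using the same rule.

Each pair mirrors across the alphabet (c↔x, r↔i, a↔z): positions sum to 25. Each letter is replaced by its mirror in the alphabet: a↔z, b↔y, c↔x, and so on (the Atbash cipher).
For pursue: p↔k, u↔f, r↔i, s↔h, u↔f, e↔v.

kfihfv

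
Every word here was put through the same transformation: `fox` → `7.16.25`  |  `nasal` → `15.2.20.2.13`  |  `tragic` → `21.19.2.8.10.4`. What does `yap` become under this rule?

26.2.17

f is letter #6 and maps to 7: an offset of 1. Each letter is replaced by its alphabet position (a=1..z=26) + 1.
Applying it to yap: y=25→26, a=1→2, p=16→17.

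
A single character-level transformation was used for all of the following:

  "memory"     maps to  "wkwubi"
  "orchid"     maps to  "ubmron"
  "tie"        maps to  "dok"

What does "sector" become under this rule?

The shift depends on letter class: consonant m→w is +10, but vowel e→k is +6. The rule splits by letter class: vowels +6, consonants +10.
On sector: s(cons)+10=c, e(vowel)+6=k, c(cons)+10=m, t(cons)+10=d, o(vowel)+6=u, r(cons)+10=b.

ckmdub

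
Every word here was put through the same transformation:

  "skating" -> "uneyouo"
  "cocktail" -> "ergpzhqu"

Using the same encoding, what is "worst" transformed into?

The shift increases by 1 at each position, starting from +2: 2, 3, 4, ….
On worst: w+2=y, o+3=r, r+4=v, s+5=x, t+6=z.

yrvxz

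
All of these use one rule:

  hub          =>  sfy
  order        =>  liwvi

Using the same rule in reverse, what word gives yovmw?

blend

Each pair mirrors across the alphabet (h↔s, u↔f, b↔y): positions sum to 25. Each letter is replaced by its mirror in the alphabet: a↔z, b↔y, c↔x, and so on (the Atbash cipher).
Decoding yovmw: y↔b, o↔l, v↔e, m↔n, w↔d.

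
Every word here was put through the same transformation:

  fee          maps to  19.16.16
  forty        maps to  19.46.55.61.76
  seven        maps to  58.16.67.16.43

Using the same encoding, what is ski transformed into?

The formula is n = 3×(alphabet index, a=1) + 1.
For ski: s=19→58, k=11→34, i=9→28.

58.34.28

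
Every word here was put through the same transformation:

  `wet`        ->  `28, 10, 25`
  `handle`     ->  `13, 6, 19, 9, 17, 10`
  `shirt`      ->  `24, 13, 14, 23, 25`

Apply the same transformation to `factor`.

Each letter is replaced by its alphabet position (a=1..z=26) + 5.
On factor: f=6→11, a=1→6, c=3→8, t=20→25, o=15→20, r=18→23.

11, 6, 8, 25, 20, 23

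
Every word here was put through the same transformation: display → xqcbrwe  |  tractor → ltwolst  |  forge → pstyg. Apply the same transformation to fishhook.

d(3)→x(23) and i(8)→q(16) fit y≡9x+22 (mod 26); the inverse of 9 mod 26 is 3. Treating letters as 0–25, the rule is x ↦ 9x + 22 (mod 26).
For fishhook: f(5)→9·5+22≡15=p; i(8)→9·8+22≡16=q; s(18)→9·18+22≡2=c; h(7)→9·7+22≡7=h; h(7)→9·7+22≡7=h; o(14)→9·14+22≡18=s; o(14)→9·14+22≡18=s; k(10)→9·10+22≡8=i (all mod 26).

pqchhssi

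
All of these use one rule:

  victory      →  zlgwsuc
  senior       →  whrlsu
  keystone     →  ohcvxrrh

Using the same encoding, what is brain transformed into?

Shifts by position in victory: pos 0: v→z (+4), pos 1: i→l (+3), pos 2: c→g (+4), pos 3: t→w (+3) — repeating every 2. A repeating key of period 2 is used — shifts +4, +3 over and over.
Applying it to brain: b+4=f, r+3=u, a+4=e, i+3=l, n+4=r.

fuelr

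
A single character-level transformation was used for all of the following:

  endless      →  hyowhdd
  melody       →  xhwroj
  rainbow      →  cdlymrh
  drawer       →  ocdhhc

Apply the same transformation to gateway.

The shift depends on letter class: consonant n→y is +11, but vowel e→h is +3. The rule splits by letter class: vowels +3, consonants +11.
Applying it to gateway: g(cons)+11=r, a(vowel)+3=d, t(cons)+11=e, e(vowel)+3=h, w(cons)+11=h, a(vowel)+3=d, y(cons)+11=j.

rdehhdj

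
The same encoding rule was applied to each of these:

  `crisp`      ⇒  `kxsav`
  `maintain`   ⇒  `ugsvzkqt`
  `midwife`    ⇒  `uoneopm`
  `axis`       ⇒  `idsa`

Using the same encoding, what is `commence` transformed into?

kuwukxkk

Shifts by position in crisp: pos 0: c→k (+8), pos 1: r→x (+6), pos 2: i→s (+10), pos 3: s→a (+8), pos 4: p→v (+6) — repeating every 3. The shifts repeat in a cycle of length 3: positions 0,1,… shift by +8, +6, +10, then the pattern repeats.
On commence: c+8=k, o+6=u, m+10=w, m+8=u, e+6=k, n+10=x, c+8=k, e+6=k.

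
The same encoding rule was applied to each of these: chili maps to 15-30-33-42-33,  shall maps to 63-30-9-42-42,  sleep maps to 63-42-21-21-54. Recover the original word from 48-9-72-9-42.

naval

The formula is n = 3×(alphabet index, a=1) + 6.
Undoing it on 48-9-72-9-42: 48→(48−6)÷3=14=n, 9→(9−6)÷3=1=a, 72→(72−6)÷3=22=v, 9→(9−6)÷3=1=a, 42→(42−6)÷3=12=l.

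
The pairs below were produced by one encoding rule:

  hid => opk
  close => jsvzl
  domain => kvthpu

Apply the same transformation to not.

It's a constant shift of +7 (ROT7).
Applying it to not: n+7=u, o+7=v, t+7=a.

uva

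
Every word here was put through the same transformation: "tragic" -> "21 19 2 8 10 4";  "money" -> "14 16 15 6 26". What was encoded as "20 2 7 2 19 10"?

t is letter #20 and maps to 21: an offset of 1. The number is (letter's place in the alphabet, a=1) + 1.
Decoding 20 2 7 2 19 10: 20→(20−1)÷1=19=s, 2→(2−1)÷1=1=a, 7→(7−1)÷1=6=f, 2→(2−1)÷1=1=a, 19→(19−1)÷1=18=r, 10→(10−1)÷1=9=i.

safari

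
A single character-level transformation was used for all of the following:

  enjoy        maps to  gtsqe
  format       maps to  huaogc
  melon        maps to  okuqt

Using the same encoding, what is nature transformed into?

It's a Vigenère-style cipher with numeric key [2,6,9]: position i shifts by key[i mod 3].
Applying it to nature: n+2=p, a+6=g, t+9=c, u+2=w, r+6=x, e+9=n.

pgcwxn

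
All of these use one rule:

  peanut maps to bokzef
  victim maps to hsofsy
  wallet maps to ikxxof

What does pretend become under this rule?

bdofozp

The shift depends on letter class: consonant p→b is +12, but vowel e→o is +10. Two shifts are in play — +10 for a/e/i/o/u, +12 for every other letter.
For pretend: p(cons)+12=b, r(cons)+12=d, e(vowel)+10=o, t(cons)+12=f, e(vowel)+10=o, n(cons)+12=z, d(cons)+12=p.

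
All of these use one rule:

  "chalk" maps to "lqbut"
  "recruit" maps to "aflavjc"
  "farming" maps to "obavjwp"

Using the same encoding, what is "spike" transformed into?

byjtf

The shift depends on letter class: consonant c→l is +9, but vowel a→b is +1. Two shifts are in play — +1 for a/e/i/o/u, +9 for every other letter.
On spike: s(cons)+9=b, p(cons)+9=y, i(vowel)+1=j, k(cons)+9=t, e(vowel)+1=f.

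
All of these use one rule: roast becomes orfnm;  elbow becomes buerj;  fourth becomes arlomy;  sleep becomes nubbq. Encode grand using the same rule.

zofsc

Treating letters as 0–25, the rule is x ↦ 25x + 5 (mod 26).
On grand: g(6)→25·6+5≡25=z; r(17)→25·17+5≡14=o; a(0)→25·0+5≡5=f; n(13)→25·13+5≡18=s; d(3)→25·3+5≡2=c (all mod 26).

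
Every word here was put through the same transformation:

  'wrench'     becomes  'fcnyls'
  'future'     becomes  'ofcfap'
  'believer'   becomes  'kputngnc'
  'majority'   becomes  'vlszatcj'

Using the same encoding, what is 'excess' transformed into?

The shifts repeat in a cycle of length 2: positions 0,1,… shift by +9, +11, then the pattern repeats.
Applying it to excess: e+9=n, x+11=i, c+9=l, e+11=p, s+9=b, s+11=d.

nilpbd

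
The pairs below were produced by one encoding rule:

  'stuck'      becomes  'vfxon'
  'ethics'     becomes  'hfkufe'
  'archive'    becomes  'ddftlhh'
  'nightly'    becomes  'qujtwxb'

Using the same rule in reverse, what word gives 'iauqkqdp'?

It's a Vigenère-style cipher with numeric key [3,12]: position i shifts by key[i mod 2].
Reversing it on iauqkqdp: i−3=f, a−12=o, u−3=r, q−12=e, k−3=h, q−12=e, d−3=a, p−12=d.

forehead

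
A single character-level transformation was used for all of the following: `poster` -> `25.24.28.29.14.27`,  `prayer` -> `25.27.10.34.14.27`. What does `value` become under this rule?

31.10.21.30.14

p is letter #16 and maps to 25: an offset of 9. Each letter is replaced by its alphabet position (a=1..z=26) + 9.
For value: v=22→31, a=1→10, l=12→21, u=21→30, e=5→14.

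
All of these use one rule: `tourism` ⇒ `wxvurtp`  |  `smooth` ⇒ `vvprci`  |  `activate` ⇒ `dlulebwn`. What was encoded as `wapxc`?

It's a Vigenère-style cipher with numeric key [3,9,1]: position i shifts by key[i mod 3].
Undoing it on wapxc: w−3=t, a−9=r, p−1=o, x−3=u, c−9=t.

trout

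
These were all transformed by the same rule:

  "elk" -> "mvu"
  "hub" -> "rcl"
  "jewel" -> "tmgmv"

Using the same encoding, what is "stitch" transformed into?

The shift depends on letter class: consonant l→v is +10, but vowel e→m is +8. Two shifts are in play — +8 for a/e/i/o/u, +10 for every other letter.
For stitch: s(cons)+10=c, t(cons)+10=d, i(vowel)+8=q, t(cons)+10=d, c(cons)+10=m, h(cons)+10=r.

cdqdmr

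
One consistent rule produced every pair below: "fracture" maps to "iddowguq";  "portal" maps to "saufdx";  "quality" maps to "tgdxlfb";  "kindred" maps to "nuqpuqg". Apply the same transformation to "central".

The shifts repeat in a cycle of length 2: positions 0,1,… shift by +3, +12, then the pattern repeats.
For central: c+3=f, e+12=q, n+3=q, t+12=f, r+3=u, a+12=m, l+3=o.

fqqfumo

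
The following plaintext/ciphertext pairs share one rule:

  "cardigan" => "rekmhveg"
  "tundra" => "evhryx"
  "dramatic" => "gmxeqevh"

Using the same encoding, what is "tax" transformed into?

bex

The output letters match the input read backwards, each shifted +4: cardigan reversed is nagidrac. The word is reversed, then every letter is shifted forward by 4.
On tax: reverse → xat; then shift: x+4=b, a+4=e, t+4=x.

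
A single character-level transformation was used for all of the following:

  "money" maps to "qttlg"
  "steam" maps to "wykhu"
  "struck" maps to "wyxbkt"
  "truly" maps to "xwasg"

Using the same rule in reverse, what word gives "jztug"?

funny

The shift increases by 1 at each position, starting from +4: 4, 5, 6, ….
Undoing it on jztug: j−4=f, z−5=u, t−6=n, u−7=n, g−8=y.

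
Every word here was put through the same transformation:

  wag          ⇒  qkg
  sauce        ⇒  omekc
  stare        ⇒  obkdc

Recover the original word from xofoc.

Read the word backwards and shift each letter +10.
Undoing it on xofoc: shift back: x−10=n, o−10=e, f−10=v, o−10=e, c−10=s → neves; then reverse → seven.

seven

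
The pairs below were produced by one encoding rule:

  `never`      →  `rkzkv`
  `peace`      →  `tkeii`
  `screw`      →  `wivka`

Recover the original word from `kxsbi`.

grove

Shifts by position in never: pos 0: n→r (+4), pos 1: e→k (+6), pos 2: v→z (+4), pos 3: e→k (+6) — repeating every 2. The shifts repeat in a cycle of length 2: positions 0,1,… shift by +4, +6, then the pattern repeats.
Reversing it on kxsbi: k−4=g, x−6=r, s−4=o, b−6=v, i−4=e.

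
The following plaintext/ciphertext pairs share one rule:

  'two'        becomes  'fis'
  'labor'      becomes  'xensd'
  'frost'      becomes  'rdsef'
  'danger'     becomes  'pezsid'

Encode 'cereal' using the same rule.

oidiex

The shift depends on letter class: consonant t→f is +12, but vowel o→s is +4. The rule splits by letter class: vowels +4, consonants +12.
For cereal: c(cons)+12=o, e(vowel)+4=i, r(cons)+12=d, e(vowel)+4=i, a(vowel)+4=e, l(cons)+12=x.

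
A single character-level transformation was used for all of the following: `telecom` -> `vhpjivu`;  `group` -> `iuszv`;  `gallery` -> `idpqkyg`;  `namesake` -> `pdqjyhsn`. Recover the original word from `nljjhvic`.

The shift increases by 1 at each position, starting from +2: 2, 3, 4, ….
Reversing it on nljjhvic: n−2=l, l−3=i, j−4=f, j−5=e, h−6=b, v−7=o, i−8=a, c−9=t.

lifeboat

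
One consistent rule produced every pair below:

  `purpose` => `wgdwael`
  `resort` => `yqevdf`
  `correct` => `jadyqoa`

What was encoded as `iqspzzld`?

beginner

Shifts by position in purpose: pos 0: p→w (+7), pos 1: u→g (+12), pos 2: r→d (+12), pos 3: p→w (+7), pos 4: o→a (+12), pos 5: s→e (+12) — repeating every 3. A repeating key of period 3 is used — shifts +7, +12, +12 over and over.
Reversing it on iqspzzld: i−7=b, q−12=e, s−12=g, p−7=i, z−12=n, z−12=n, l−7=e, d−12=r.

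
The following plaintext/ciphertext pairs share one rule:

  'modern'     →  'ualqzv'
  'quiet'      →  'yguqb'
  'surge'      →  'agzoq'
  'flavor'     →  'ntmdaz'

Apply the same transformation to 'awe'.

The shift depends on letter class: consonant m→u is +8, but vowel o→a is +12. Vowels shift forward by 12 and consonants shift forward by 8.
For awe: a(vowel)+12=m, w(cons)+8=e, e(vowel)+12=q.

meq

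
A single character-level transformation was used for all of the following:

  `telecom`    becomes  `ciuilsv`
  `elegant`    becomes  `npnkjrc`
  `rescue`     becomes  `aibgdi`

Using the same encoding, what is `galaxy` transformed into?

The shifts repeat in a cycle of length 2: positions 0,1,… shift by +9, +4, then the pattern repeats.
Applying it to galaxy: g+9=p, a+4=e, l+9=u, a+4=e, x+9=g, y+4=c.

peuegc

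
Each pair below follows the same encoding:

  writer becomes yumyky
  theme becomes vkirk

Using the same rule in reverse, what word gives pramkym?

nowhere

In writer: w→y is +2, r→u is +3, i→m is +4, t→y is +5 — the shift increases by 1 each position. The shift increases by 1 at each position, starting from +2: 2, 3, 4, ….
Decoding pramkym: p−2=n, r−3=o, a−4=w, m−5=h, k−6=e, y−7=r, m−8=e.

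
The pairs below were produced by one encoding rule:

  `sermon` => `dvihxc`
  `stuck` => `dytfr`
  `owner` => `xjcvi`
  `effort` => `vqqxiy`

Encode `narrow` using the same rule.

cpiixj

s(18)→d(3) and e(4)→v(21) fit y≡21x+15 (mod 26); the inverse of 21 mod 26 is 5. This is an affine cipher: with a=0,…,z=25, each position x becomes (21x+15) mod 26.
For narrow: n(13)→21·13+15≡2=c; a(0)→21·0+15≡15=p; r(17)→21·17+15≡8=i; r(17)→21·17+15≡8=i; o(14)→21·14+15≡23=x; w(22)→21·22+15≡9=j (all mod 26).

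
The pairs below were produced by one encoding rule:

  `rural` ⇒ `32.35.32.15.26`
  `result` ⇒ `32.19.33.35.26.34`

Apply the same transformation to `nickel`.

r is letter #18 and maps to 32: an offset of 14. Letters become their 1-based position plus 14 (so a→15, b→16, …).
For nickel: n=14→28, i=9→23, c=3→17, k=11→25, e=5→19, l=12→26.

28.23.17.25.19.26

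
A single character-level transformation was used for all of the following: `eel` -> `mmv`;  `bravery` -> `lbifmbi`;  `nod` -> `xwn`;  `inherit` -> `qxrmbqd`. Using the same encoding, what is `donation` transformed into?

nwxidqwx

The shift depends on letter class: consonant l→v is +10, but vowel e→m is +8. Two shifts are in play — +8 for a/e/i/o/u, +10 for every other letter.
For donation: d(cons)+10=n, o(vowel)+8=w, n(cons)+10=x, a(vowel)+8=i, t(cons)+10=d, i(vowel)+8=q, o(vowel)+8=w, n(cons)+10=x.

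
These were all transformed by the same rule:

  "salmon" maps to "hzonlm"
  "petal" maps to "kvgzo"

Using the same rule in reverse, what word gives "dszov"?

whale

This is the alphabet-reversal cipher (Atbash): a becomes z, b becomes y, etc.
Decoding dszov: d↔w, s↔h, z↔a, o↔l, v↔e.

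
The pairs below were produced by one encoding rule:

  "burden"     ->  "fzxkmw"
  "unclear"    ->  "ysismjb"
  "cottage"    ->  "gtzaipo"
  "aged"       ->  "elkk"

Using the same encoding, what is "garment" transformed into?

In burden: b→f is +4, u→z is +5, r→x is +6, d→k is +7 — the shift increases by 1 each position. Each letter shifts forward by (position + 4), i.e. 4, 5, 6, … — the shift grows by one for each successive letter.
Applying it to garment: g+4=k, a+5=f, r+6=x, m+7=t, e+8=m, n+9=w, t+10=d.

kfxtmwd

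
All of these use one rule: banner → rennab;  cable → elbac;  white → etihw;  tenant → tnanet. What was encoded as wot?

The output letters match the input read backwards: banner reversed is rennab. It's just the letters in reverse order.
Undoing it on wot: then reverse → tow.

tow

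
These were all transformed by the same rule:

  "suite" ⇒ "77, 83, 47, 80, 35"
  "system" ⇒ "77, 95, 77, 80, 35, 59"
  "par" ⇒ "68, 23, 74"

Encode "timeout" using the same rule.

80, 47, 59, 35, 65, 83, 80

s(#19)→77 and u(#21)→83: differences scale by 3, so n = 3·pos + 20. The formula is n = 3×(alphabet index, a=1) + 20.
On timeout: t=20→80, i=9→47, m=13→59, e=5→35, o=15→65, u=21→83, t=20→80.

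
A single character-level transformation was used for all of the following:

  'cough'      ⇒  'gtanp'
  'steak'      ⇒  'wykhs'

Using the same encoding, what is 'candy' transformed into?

In cough: c→g is +4, o→t is +5, u→a is +6, g→n is +7 — the shift increases by 1 each position. Letter i (0-indexed) is shifted by i+4, so successive shifts are 4, 5, 6, ….
For candy: c+4=g, a+5=f, n+6=t, d+7=k, y+8=g.

gftkg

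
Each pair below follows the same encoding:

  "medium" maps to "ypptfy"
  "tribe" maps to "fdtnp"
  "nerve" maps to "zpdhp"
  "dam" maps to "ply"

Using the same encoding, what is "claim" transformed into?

oxlty

The rule splits by letter class: vowels +11, consonants +12.
Applying it to claim: c(cons)+12=o, l(cons)+12=x, a(vowel)+11=l, i(vowel)+11=t, m(cons)+12=y.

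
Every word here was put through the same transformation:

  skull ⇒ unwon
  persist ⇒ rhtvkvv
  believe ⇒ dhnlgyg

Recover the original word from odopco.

The shifts repeat in a cycle of length 2: positions 0,1,… shift by +2, +3, then the pattern repeats.
Decoding odopco: o−2=m, d−3=a, o−2=m, p−3=m, c−2=a, o−3=l.

mammal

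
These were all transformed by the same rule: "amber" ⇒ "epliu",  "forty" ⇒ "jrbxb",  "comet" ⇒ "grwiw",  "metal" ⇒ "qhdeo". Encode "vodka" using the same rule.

zrnod

It's a Vigenère-style cipher with numeric key [4,3,10]: position i shifts by key[i mod 3].
Applying it to vodka: v+4=z, o+3=r, d+10=n, k+4=o, a+3=d.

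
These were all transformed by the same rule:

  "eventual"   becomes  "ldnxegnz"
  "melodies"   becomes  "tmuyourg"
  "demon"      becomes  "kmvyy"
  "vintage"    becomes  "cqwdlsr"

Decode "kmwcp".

dense

In eventual: e→l is +7, v→d is +8, e→n is +9, n→x is +10 — the shift increases by 1 each position. The shift increases by 1 at each position, starting from +7: 7, 8, 9, ….
Reversing it on kmwcp: k−7=d, m−8=e, w−9=n, c−10=s, p−11=e.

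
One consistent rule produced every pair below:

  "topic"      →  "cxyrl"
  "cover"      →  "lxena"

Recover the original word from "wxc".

Compare letters: t→c is +9, o→x is +9, p→y is +9 — a constant shift. It's a constant shift of +9 (ROT9).
Decoding wxc: w−9=n, x−9=o, c−9=t.

not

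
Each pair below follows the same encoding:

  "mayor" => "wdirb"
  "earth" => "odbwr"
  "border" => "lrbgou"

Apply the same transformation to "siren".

clbhx

A repeating key of period 2 is used — shifts +10, +3 over and over.
Applying it to siren: s+10=c, i+3=l, r+10=b, e+3=h, n+10=x.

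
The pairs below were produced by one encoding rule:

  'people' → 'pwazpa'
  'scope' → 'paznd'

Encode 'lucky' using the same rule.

The output letters match the input read backwards, each shifted +11: people reversed is elpoep. Read the word backwards and shift each letter +11.
On lucky: reverse → ykcul; then shift: y+11=j, k+11=v, c+11=n, u+11=f, l+11=w.

jvnfw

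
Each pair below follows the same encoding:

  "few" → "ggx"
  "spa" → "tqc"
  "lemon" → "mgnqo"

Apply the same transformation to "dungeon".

The shift depends on letter class: consonant f→g is +1, but vowel e→g is +2. The rule splits by letter class: vowels +2, consonants +1.
For dungeon: d(cons)+1=e, u(vowel)+2=w, n(cons)+1=o, g(cons)+1=h, e(vowel)+2=g, o(vowel)+2=q, n(cons)+1=o.

ewohgqo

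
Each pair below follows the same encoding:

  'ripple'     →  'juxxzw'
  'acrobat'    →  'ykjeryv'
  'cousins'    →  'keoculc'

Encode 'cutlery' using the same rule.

kovzwjm

r(17)→j(9) and i(8)→u(20) fit y≡19x+24 (mod 26); the inverse of 19 mod 26 is 11. Treating letters as 0–25, the rule is x ↦ 19x + 24 (mod 26).
For cutlery: c(2)→19·2+24≡10=k; u(20)→19·20+24≡14=o; t(19)→19·19+24≡21=v; l(11)→19·11+24≡25=z; e(4)→19·4+24≡22=w; r(17)→19·17+24≡9=j; y(24)→19·24+24≡12=m (all mod 26).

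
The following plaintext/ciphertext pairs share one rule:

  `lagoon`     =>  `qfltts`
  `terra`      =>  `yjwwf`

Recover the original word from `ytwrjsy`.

torment

Compare letters: l→q is +5, a→f is +5, g→l is +5 — a constant shift. Every letter moves 5 places later in the alphabet, wrapping around z→a.
Reversing it on ytwrjsy: y−5=t, t−5=o, w−5=r, r−5=m, j−5=e, s−5=n, y−5=t.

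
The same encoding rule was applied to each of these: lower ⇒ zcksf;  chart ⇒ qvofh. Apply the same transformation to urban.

ifpob

Compare letters: l→z is +14, o→c is +14, w→k is +14 — a constant shift. This is a Caesar cipher with shift 14.
Applying it to urban: u+14=i, r+14=f, b+14=p, a+14=o, n+14=b.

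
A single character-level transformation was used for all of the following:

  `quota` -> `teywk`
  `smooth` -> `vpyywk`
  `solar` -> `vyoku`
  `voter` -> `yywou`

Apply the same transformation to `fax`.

ika

The shift depends on letter class: consonant q→t is +3, but vowel u→e is +10. Two shifts are in play — +10 for a/e/i/o/u, +3 for every other letter.
For fax: f(cons)+3=i, a(vowel)+10=k, x(cons)+3=a.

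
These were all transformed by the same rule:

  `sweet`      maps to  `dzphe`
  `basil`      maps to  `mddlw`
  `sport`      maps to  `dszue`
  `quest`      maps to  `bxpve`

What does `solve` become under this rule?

drwyp

Shifts by position in sweet: pos 0: s→d (+11), pos 1: w→z (+3), pos 2: e→p (+11), pos 3: e→h (+3) — repeating every 2. It's a Vigenère-style cipher with numeric key [11,3]: position i shifts by key[i mod 2].
Applying it to solve: s+11=d, o+3=r, l+11=w, v+3=y, e+11=p.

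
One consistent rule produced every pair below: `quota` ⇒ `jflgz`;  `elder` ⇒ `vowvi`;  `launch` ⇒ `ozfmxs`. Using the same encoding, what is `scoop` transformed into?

hxllk

Each pair mirrors across the alphabet (q↔j, u↔f, o↔l): positions sum to 25. This is the alphabet-reversal cipher (Atbash): a becomes z, b becomes y, etc.
For scoop: s↔h, c↔x, o↔l, o↔l, p↔k.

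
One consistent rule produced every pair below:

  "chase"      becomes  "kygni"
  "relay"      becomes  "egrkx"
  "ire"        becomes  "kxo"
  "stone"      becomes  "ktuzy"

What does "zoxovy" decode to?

spirit

The output letters match the input read backwards, each shifted +6: chase reversed is esahc. Two steps: reverse the string, then apply a Caesar shift of +6.
Decoding zoxovy: shift back: z−6=t, o−6=i, x−6=r, o−6=i, v−6=p, y−6=s → tirips; then reverse → spirit.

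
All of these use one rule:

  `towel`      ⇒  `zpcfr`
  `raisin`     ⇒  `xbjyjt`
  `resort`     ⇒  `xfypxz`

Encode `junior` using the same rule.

pvtjpx

Two shifts are in play — +1 for a/e/i/o/u, +6 for every other letter.
On junior: j(cons)+6=p, u(vowel)+1=v, n(cons)+6=t, i(vowel)+1=j, o(vowel)+1=p, r(cons)+6=x.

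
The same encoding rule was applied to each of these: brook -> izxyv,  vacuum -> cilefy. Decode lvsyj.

enjoy

In brook: b→i is +7, r→z is +8, o→x is +9, o→y is +10 — the shift increases by 1 each position. The shift increases by 1 at each position, starting from +7: 7, 8, 9, ….
Reversing it on lvsyj: l−7=e, v−8=n, s−9=j, y−10=o, j−11=y.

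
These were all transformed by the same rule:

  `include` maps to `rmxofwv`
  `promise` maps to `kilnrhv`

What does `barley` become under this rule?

yziovb

Letters are reflected about the middle of the alphabet (position → 25−position): Atbash.
Applying it to barley: b↔y, a↔z, r↔i, l↔o, e↔v, y↔b.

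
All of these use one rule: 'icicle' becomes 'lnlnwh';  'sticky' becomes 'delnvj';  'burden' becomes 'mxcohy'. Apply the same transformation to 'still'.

delww

Two shifts are in play — +3 for a/e/i/o/u, +11 for every other letter.
For still: s(cons)+11=d, t(cons)+11=e, i(vowel)+3=l, l(cons)+11=w, l(cons)+11=w.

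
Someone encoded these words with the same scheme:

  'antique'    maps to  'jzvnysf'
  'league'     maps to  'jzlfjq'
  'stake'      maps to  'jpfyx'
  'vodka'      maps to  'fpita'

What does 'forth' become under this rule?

Read the word backwards and shift each letter +5.
Applying it to forth: reverse → htrof; then shift: h+5=m, t+5=y, r+5=w, o+5=t, f+5=k.

mywtk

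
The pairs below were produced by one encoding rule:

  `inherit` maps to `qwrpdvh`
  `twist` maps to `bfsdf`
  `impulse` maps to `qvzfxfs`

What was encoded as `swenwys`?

knuckle

In inherit: i→q is +8, n→w is +9, h→r is +10, e→p is +11 — the shift increases by 1 each position. Each letter shifts forward by (position + 8), i.e. 8, 9, 10, … — the shift grows by one for each successive letter.
Decoding swenwys: s−8=k, w−9=n, e−10=u, n−11=c, w−12=k, y−13=l, s−14=e.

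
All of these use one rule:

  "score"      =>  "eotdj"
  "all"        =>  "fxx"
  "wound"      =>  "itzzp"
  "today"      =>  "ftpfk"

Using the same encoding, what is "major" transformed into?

yfvtd

The shift depends on letter class: consonant s→e is +12, but vowel o→t is +5. Vowels shift forward by 5 and consonants shift forward by 12.
Applying it to major: m(cons)+12=y, a(vowel)+5=f, j(cons)+12=v, o(vowel)+5=t, r(cons)+12=d.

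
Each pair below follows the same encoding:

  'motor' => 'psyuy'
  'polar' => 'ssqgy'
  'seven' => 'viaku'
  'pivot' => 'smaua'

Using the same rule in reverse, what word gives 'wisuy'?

tenor

In motor: m→p is +3, o→s is +4, t→y is +5, o→u is +6 — the shift increases by 1 each position. The shift increases by 1 at each position, starting from +3: 3, 4, 5, ….
Decoding wisuy: w−3=t, i−4=e, s−5=n, u−6=o, y−7=r.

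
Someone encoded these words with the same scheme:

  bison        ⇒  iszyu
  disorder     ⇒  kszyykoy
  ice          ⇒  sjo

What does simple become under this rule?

zstwso

The shift depends on letter class: consonant b→i is +7, but vowel i→s is +10. The rule splits by letter class: vowels +10, consonants +7.
For simple: s(cons)+7=z, i(vowel)+10=s, m(cons)+7=t, p(cons)+7=w, l(cons)+7=s, e(vowel)+10=o.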